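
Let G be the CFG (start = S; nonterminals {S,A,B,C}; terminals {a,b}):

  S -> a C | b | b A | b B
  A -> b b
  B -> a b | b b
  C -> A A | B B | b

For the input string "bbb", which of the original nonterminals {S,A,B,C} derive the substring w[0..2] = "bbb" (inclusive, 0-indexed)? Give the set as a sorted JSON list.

Convert to CNF:
  S -> T0 A | T0 B | T1 C | b
  A -> T0 T0
  B -> T0 T0 | T1 T0
  C -> A A | B B | b
  T0 -> b
  T1 -> a

Fill CYK table bottom-up (cells [i..j] with 0 ≤ i ≤ j ≤ 2 only):
  cell(0,0) b: {C,S,T0}  orig:{C,S}
  cell(1,1) b: {C,S,T0}  orig:{C,S}
  cell(2,2) b: {C,S,T0}  orig:{C,S}
  cell(0,1) bb: {A,B}
  cell(1,2) bb: {A,B}
  cell(0,2) bbb: {S}

Original NTs in T[0,2] deriving "bbb": ["S"]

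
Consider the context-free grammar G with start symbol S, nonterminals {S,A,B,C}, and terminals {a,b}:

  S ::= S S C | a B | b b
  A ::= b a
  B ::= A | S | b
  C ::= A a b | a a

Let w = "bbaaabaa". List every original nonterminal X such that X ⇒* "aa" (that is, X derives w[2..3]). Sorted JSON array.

Convert to CNF:
  S -> S X4 | T0 T0 | T1 B
  A -> T0 T1
  B -> S X2 | T0 T0 | T0 T1 | T1 B | b
  C -> A X3 | T1 T1
  T0 -> b
  T1 -> a
  X2 -> S C
  X3 -> T1 T0
  X4 -> S C

Fill CYK table bottom-up — only the sub-triangle for w[2..3]:
  T[2,2] 'a' = {T1}  orig:{}
  T[3,3] 'a' = {T1}  orig:{}
  T[2,3] 'aa' = {C}

Original NTs in T[2,3] deriving "aa": ["C"]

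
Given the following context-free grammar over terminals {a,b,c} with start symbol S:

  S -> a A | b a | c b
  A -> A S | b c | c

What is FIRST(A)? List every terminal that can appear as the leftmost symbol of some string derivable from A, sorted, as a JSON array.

Compute FIRST by fixpoint:
round 1:
  A via A→b c: +{b}
  A via A→c: +{c}
  S via S→a A: +{a}
  S via S→b a: +{b}
  S via S→c b: +{c}
  S: {a,b,c}  A: {b,c}
round 2: (stable)
  S: {a,b,c}  A: {b,c}

FIRST(A) = ["b", "c"]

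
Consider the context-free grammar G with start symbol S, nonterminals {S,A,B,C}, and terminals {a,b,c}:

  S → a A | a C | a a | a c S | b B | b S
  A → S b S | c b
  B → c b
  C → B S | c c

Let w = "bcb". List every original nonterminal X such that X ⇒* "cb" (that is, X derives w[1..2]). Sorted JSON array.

CNF form of G:
  S -> T0 B | T0 S | T2 A | T2 C | T2 T2 | T2 X4
  A -> S X3 | T1 T0
  B -> T1 T0
  C -> B S | T1 T1
  T0 -> b
  T1 -> c
  T2 -> a
  X3 -> T0 S
  X4 -> T1 S

CYK table (by increasing span), restricted to cells inside w[1..2]:
  [1..1]={T1}  "c"  orig:{}
  [2..2]={T0}  "b"  orig:{}
  [1..2]={A,B}  "cb"

Original NTs in T[1,2] deriving "cb": ["A", "B"]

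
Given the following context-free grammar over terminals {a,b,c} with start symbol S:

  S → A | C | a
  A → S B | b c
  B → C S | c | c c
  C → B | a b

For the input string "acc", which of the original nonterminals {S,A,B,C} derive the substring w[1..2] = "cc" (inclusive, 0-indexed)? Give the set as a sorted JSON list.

Convert to CNF:
  S -> C S | S B | T0 T1 | T1 T1 | T2 T0 | a | c
  A -> S B | T0 T1
  B -> C S | T1 T1 | c
  C -> C S | T1 T1 | T2 T0 | c
  T0 -> b
  T1 -> c
  T2 -> a

CYK fill, restricted to cells inside w[1..2]:
  cell(1,1) c: {B,C,S,T1}  orig:{B,C,S}
  cell(2,2) c: {B,C,S,T1}  orig:{B,C,S}
  cell(1,2) cc: {A,B,C,S}

Original NTs in T[1,2] deriving "cc": ["A", "B", "C", "S"]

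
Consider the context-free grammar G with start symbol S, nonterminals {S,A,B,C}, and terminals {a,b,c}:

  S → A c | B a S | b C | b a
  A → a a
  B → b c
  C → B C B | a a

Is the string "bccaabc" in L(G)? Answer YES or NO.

Convert to CNF:
  S -> A T2 | B X4 | T1 C | T1 T0
  A -> T0 T0
  B -> T1 T2
  C -> B X3 | T0 T0
  T0 -> a
  T1 -> b
  T2 -> c
  X3 -> C B
  X4 -> T0 S

Fill CYK table bottom-up:
  [0..0]={T1}  "b"  orig:{}
  [1..1]={T2}  "c"  orig:{}
  [2..2]={T2}  "c"  orig:{}
  [3..3]={T0}  "a"  orig:{}
  [4..4]={T0}  "a"  orig:{}
  [5..5]={T1}  "b"  orig:{}
  [6..6]={T2}  "c"  orig:{}
  [0..1]={B}  "bc"
  [1..2]=∅  "cc"
  [2..3]=∅  "ca"
  [3..4]={A,C}  "aa"
  [4..5]=∅  "ab"
  [5..6]={B}  "bc"
  [0..2]=∅  "bcc"
  [1..3]=∅  "cca"
  [2..4]=∅  "caa"
  [3..5]=∅  "aab"
  [4..6]=∅  "abc"
  [0..3]=∅  "bcca"
  [1..4]=∅  "ccaa"
  [2..5]=∅  "caab"
  [3..6]={X3}  "aabc"  orig:{}
  [0..4]=∅  "bccaa"
  [1..5]=∅  "ccaab"
  [2..6]=∅  "caabc"
  [0..5]=∅  "bccaab"
  [1..6]=∅  "ccaabc"
  [0..6]=∅  "bccaabc"

S ∉ T[0,6] ⇒ NO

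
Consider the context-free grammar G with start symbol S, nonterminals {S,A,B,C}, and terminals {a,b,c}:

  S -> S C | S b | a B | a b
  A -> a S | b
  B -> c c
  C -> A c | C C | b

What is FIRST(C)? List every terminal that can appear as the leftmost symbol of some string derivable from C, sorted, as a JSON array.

FIRST sets, iterate to fixpoint:
round 1:
  A via A→a S: +{a}
  A via A→b: +{b}
  B via B→c c: +{c}
  C via C→A c: +{a,b}
  S via S→a B: +{a}
  S: {a}  A: {a,b}  B: {c}  C: {a,b}
round 2: — fixpoint
  S: {a}  A: {a,b}  B: {c}  C: {a,b}

FIRST(C) = ["a", "b"]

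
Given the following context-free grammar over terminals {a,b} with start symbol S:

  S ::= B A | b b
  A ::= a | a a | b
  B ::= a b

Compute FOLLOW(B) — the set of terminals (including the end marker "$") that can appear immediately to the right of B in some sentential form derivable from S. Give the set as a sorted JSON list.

FIRST iteration:
pass 1:
  A via A→a: +{a}
  A via A→b: +{b}
  B via B→a b: +{a}
  S via S→B A: +{a}
  S via S→b b: +{b}
  S: {a,b}  A: {a,b}  B: {a}
pass 2: done
  S: {a,b}  A: {a,b}  B: {a}

Compute FOLLOW by fixpoint:
initialize: $ ∈ FOLLOW(S)
pass 1:
  S→B A: FOLLOW(B) ⊇ FIRST(A) = {a,b}; new: +{a,b}
  S→B A: FOLLOW(A) ⊇ FOLLOW(S) ⊇ {$}; new: +{$}
  S: {$}  A: {$}  B: {a,b}
pass 2: (no change)
  S: {$}  A: {$}  B: {a,b}

FOLLOW(B) = ["a", "b"]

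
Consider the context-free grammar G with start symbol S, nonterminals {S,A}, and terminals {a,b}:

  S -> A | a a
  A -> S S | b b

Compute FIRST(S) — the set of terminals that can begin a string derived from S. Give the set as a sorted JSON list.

Compute FIRST by fixpoint:
iter 1:
  A via A→b b: +{b}
  S via S→A: +{b}
  S via S→a a: +{a}
  FIRST(S)={a,b}  FIRST(A)={b}
iter 2:
  A via A→S S: +{a}
  FIRST(S)={a,b}  FIRST(A)={a,b}
iter 3: done
  FIRST(S)={a,b}  FIRST(A)={a,b}

FIRST(S) = ["a", "b"]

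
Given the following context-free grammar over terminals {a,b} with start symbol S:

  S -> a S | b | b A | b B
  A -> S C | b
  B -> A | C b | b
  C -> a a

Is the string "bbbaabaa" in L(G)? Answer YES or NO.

Convert to CNF:
  S -> T0 A | T0 B | T1 S | b
  A -> S C | b
  B -> C T0 | S C | b
  C -> T1 T1
  T0 -> b
  T1 -> a

Fill CYK table bottom-up:
  cell(0,0) b: {A,B,S,T0}  orig:{A,B,S}
  cell(1,1) b: {A,B,S,T0}  orig:{A,B,S}
  cell(2,2) b: {A,B,S,T0}  orig:{A,B,S}
  cell(3,3) a: {T1}  orig:{}
  cell(4,4) a: {T1}  orig:{}
  cell(5,5) b: {A,B,S,T0}  orig:{A,B,S}
  cell(6,6) a: {T1}  orig:{}
  cell(7,7) a: {T1}  orig:{}
  cell(0,1) bb: {S}
  cell(1,2) bb: {S}
  cell(2,3) ba: ∅
  cell(3,4) aa: {C}
  cell(4,5) ab: {S}
  cell(5,6) ba: ∅
  cell(6,7) aa: {C}
  cell(0,2) bbb: ∅
  cell(1,3) bba: ∅
  cell(2,4) baa: {A,B}
  cell(3,5) aab: {B,S}
  cell(4,6) aba: ∅
  cell(5,7) baa: {A,B}
  cell(0,3) bbba: ∅
  cell(1,4) bbaa: {A,B,S}
  cell(2,5) baab: {S}
  cell(3,6) aaba: ∅
  cell(4,7) abaa: {A,B}
  cell(0,4) bbbaa: {S}
  cell(1,5) bbaab: ∅
  cell(2,6) baaba: ∅
  cell(3,7) aabaa: {A,B}
  cell(0,5) bbbaab: ∅
  cell(1,6) bbaaba: ∅
  cell(2,7) baabaa: {A,B,S}
  cell(0,6) bbbaaba: ∅
  cell(1,7) bbaabaa: {S}
  cell(0,7) bbbaabaa: ∅

S ∉ T[0,7] ⇒ NO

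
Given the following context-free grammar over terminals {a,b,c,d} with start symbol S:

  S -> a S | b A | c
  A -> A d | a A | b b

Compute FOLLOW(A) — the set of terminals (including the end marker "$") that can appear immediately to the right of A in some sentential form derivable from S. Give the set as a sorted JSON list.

FIRST sets, iterate to fixpoint:
round 1:
  A via A→a A: +{a}
  A via A→b b: +{b}
  S via S→a S: +{a}
  S via S→b A: +{b}
  S via S→c: +{c}
  S: {a,b,c}  A: {a,b}
round 2: — fixpoint
  S: {a,b,c}  A: {a,b}

FOLLOW iteration:
FOLLOW(S) := {$}
iter 1:
  A→A d: FOLLOW(A) ⊇ FIRST(d) = {d}; new: +{d}
  S→b A: FOLLOW(A) ⊇ FOLLOW(S) ⊇ {$}; new: +{$}
  FOLLOW[S]={$}  FOLLOW[A]={$,d}
iter 2: (stable)
  FOLLOW[S]={$}  FOLLOW[A]={$,d}

FOLLOW(A) = ["$", "d"]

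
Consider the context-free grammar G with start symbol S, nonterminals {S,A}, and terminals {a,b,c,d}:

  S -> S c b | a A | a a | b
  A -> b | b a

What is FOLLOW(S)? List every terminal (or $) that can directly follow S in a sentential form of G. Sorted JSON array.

Compute FIRST by fixpoint:
pass 1:
  A via A→b: +{b}
  S via S→a A: +{a}
  S via S→b: +{b}
  S: {a,b}  A: {b}
pass 2: — fixpoint
  S: {a,b}  A: {b}

Compute FOLLOW by fixpoint:
initialize: $ ∈ FOLLOW(S)
iter 1:
  S→S c b: FOLLOW(S) ⊇ FIRST(c) = {c}; new: +{c}
  S→a A: FOLLOW(A) ⊇ FOLLOW(S) ⊇ {$,c}; new: +{$,c}
  FOLLOW[S]={$,c}  FOLLOW[A]={$,c}
iter 2: (no change)
  FOLLOW[S]={$,c}  FOLLOW[A]={$,c}

FOLLOW(S) = ["$", "c"]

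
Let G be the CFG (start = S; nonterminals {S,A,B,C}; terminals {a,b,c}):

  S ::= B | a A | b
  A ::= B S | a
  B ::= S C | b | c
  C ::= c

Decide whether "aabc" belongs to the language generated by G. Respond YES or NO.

CNF form of G:
  S -> S C | T0 A | b | c
  A -> B S | a
  B -> S C | b | c
  C -> c
  T0 -> a

Fill CYK table bottom-up:
  [0..0]={A,T0}  "a"  orig:{A}
  [1..1]={A,T0}  "a"  orig:{A}
  [2..2]={B,S}  "b"
  [3..3]={B,C,S}  "c"
  [0..1]={S}  "aa"
  [1..2]=∅  "ab"
  [2..3]={A,B,S}  "bc"
  [0..2]=∅  "aab"
  [1..3]={S}  "abc"
  [0..3]=∅  "aabc"

S ∉ T[0,3] ⇒ NO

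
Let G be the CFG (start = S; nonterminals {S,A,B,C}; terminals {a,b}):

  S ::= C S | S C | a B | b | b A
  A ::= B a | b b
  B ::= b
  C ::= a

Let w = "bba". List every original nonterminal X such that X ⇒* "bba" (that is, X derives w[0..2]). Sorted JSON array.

Convert to CNF:
  S -> C S | S C | T0 B | T1 A | b
  A -> B T0 | T1 T1
  B -> b
  C -> a
  T0 -> a
  T1 -> b

Fill CYK table bottom-up — only the sub-triangle for w[0..2]:
  cell(0,0) b: {B,S,T1}  orig:{B,S}
  cell(1,1) b: {B,S,T1}  orig:{B,S}
  cell(2,2) a: {C,T0}  orig:{C}
  cell(0,1) bb: {A}
  cell(1,2) ba: {A,S}
  cell(0,2) bba: {S}

Original NTs in T[0,2] deriving "bba": ["S"]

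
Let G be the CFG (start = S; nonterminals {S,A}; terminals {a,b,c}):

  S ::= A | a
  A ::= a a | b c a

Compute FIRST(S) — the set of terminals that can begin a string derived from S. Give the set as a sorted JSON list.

FIRST sets, iterate to fixpoint:
pass 1:
  A via A→a a: +{a}
  A via A→b c a: +{b}
  S via S→A: +{a,b}
  FIRST(S)={a,b}  FIRST(A)={a,b}
pass 2: — fixpoint
  FIRST(S)={a,b}  FIRST(A)={a,b}

FIRST(S) = ["a", "b"]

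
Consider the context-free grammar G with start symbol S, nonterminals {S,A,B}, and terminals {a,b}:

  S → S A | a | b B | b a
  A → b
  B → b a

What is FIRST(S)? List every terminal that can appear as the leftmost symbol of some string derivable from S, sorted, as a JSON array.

Compute FIRST by fixpoint:
[1]
  A via A→b: +{b}
  B via B→b a: +{b}
  S via S→a: +{a}
  S via S→b B: +{b}
  S: {a,b}  A: {b}  B: {b}
[2] done
  S: {a,b}  A: {b}  B: {b}

FIRST(S) = ["a", "b"]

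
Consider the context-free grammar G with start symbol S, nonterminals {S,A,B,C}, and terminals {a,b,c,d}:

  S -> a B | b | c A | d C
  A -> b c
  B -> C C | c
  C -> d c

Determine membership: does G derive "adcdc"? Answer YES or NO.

CNF form of G:
  S -> T1 A | T2 C | T3 B | b
  A -> T0 T1
  B -> C C | c
  C -> T2 T1
  T0 -> b
  T1 -> c
  T2 -> d
  T3 -> a

CYK fill:
  [0..0]={T3}  "a"  orig:{}
  [1..1]={T2}  "d"  orig:{}
  [2..2]={B,T1}  "c"  orig:{B}
  [3..3]={T2}  "d"  orig:{}
  [4..4]={B,T1}  "c"  orig:{B}
  [0..1]=∅  "ad"
  [1..2]={C}  "dc"
  [2..3]=∅  "cd"
  [3..4]={C}  "dc"
  [0..2]=∅  "adc"
  [1..3]=∅  "dcd"
  [2..4]=∅  "cdc"
  [0..3]=∅  "adcd"
  [1..4]={B}  "dcdc"
  [0..4]={S}  "adcdc"

S ∈ T[0,4] ⇒ YES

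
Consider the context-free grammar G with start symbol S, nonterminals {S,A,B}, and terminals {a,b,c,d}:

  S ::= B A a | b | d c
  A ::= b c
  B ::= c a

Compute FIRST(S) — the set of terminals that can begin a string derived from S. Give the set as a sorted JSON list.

FIRST iteration:
[1]
  A via A→b c: +{b}
  B via B→c a: +{c}
  S via S→B A a: +{c}
  S via S→b: +{b}
  S via S→d c: +{d}
  FIRST(S)={b,c,d}  FIRST(A)={b}  FIRST(B)={c}
[2] (no change)
  FIRST(S)={b,c,d}  FIRST(A)={b}  FIRST(B)={c}

FIRST(S) = ["b", "c", "d"]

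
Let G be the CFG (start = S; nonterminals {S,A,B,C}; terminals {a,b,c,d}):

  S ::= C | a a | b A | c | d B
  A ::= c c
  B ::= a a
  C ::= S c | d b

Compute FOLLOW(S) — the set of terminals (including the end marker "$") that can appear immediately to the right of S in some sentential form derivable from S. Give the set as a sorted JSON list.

Compute FIRST by fixpoint:
round 1:
  A via A→c c: +{c}
  B via B→a a: +{a}
  C via C→d b: +{d}
  S via S→C: +{d}
  S via S→a a: +{a}
  S via S→b A: +{b}
  S via S→c: +{c}
  FIRST(S)={a,b,c,d}  FIRST(A)={c}  FIRST(B)={a}  FIRST(C)={d}
round 2:
  C via C→S c: +{a,b,c}
  FIRST(S)={a,b,c,d}  FIRST(A)={c}  FIRST(B)={a}  FIRST(C)={a,b,c,d}
round 3: (no change)
  FIRST(S)={a,b,c,d}  FIRST(A)={c}  FIRST(B)={a}  FIRST(C)={a,b,c,d}

Compute FOLLOW by fixpoint:
initialize: $ ∈ FOLLOW(S)
round 1:
  C→S c: FOLLOW(S) ⊇ FIRST(c) = {c}; new: +{c}
  S→C: FOLLOW(C) ⊇ FOLLOW(S) ⊇ {$,c}; new: +{$,c}
  S→b A: FOLLOW(A) ⊇ FOLLOW(S) ⊇ {$,c}; new: +{$,c}
  S→d B: FOLLOW(B) ⊇ FOLLOW(S) ⊇ {$,c}; new: +{$,c}
  FOLLOW[S]={$,c}  FOLLOW[A]={$,c}  FOLLOW[B]={$,c}  FOLLOW[C]={$,c}
round 2: (no change)
  FOLLOW[S]={$,c}  FOLLOW[A]={$,c}  FOLLOW[B]={$,c}  FOLLOW[C]={$,c}

FOLLOW(S) = ["$", "c"]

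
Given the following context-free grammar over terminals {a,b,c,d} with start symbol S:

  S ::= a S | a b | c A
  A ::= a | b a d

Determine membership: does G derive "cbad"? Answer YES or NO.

CNF form of G:
  S -> T1 S | T1 T0 | T3 A
  A -> T0 X4 | a
  T0 -> b
  T1 -> a
  T2 -> d
  T3 -> c
  X4 -> T1 T2

CYK fill:
  cell(0,0) c: {T3}  orig:{}
  cell(1,1) b: {T0}  orig:{}
  cell(2,2) a: {A,T1}  orig:{A}
  cell(3,3) d: {T2}  orig:{}
  cell(0,1) cb: ∅
  cell(1,2) ba: ∅
  cell(2,3) ad: {X4}  orig:{}
  cell(0,2) cba: ∅
  cell(1,3) bad: {A}
  cell(0,3) cbad: {S}

S ∈ T[0,3] ⇒ YES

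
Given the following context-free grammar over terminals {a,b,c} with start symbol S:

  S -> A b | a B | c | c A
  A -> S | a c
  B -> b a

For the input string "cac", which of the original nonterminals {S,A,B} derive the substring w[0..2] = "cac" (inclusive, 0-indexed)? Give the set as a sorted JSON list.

Convert to CNF:
  S -> A T0 | T1 B | T2 A | c
  A -> A T0 | T1 B | T1 T2 | T2 A | c
  B -> T0 T1
  T0 -> b
  T1 -> a
  T2 -> c

CYK fill (cells [i..j] with 0 ≤ i ≤ j ≤ 2 only):
  [0..0]={A,S,T2}  "c"  orig:{A,S}
  [1..1]={T1}  "a"  orig:{}
  [2..2]={A,S,T2}  "c"  orig:{A,S}
  [0..1]=∅  "ca"
  [1..2]={A}  "ac"
  [0..2]={A,S}  "cac"

Original NTs in T[0,2] deriving "cac": ["A", "S"]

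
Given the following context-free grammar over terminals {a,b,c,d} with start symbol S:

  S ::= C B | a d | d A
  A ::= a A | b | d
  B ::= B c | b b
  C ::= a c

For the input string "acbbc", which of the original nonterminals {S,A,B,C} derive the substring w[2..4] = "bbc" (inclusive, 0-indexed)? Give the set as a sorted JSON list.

CNF form of G:
  S -> C B | T0 T3 | T3 A
  A -> T0 A | b | d
  B -> B T1 | T2 T2
  C -> T0 T1
  T0 -> a
  T1 -> c
  T2 -> b
  T3 -> d

Fill CYK table bottom-up — only the sub-triangle for w[2..4]:
  cell(2,2) b: {A,T2}  orig:{A}
  cell(3,3) b: {A,T2}  orig:{A}
  cell(4,4) c: {T1}  orig:{}
  cell(2,3) bb: {B}
  cell(3,4) bc: ∅
  cell(2,4) bbc: {B}

Original NTs in T[2,4] deriving "bbc": ["B"]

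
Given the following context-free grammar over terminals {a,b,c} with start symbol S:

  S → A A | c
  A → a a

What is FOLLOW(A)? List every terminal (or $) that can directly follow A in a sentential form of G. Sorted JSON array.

FIRST sets, iterate to fixpoint:
pass 1:
  A via A→a a: +{a}
  S via S→A A: +{a}
  S via S→c: +{c}
  FIRST[S]={a,c}  FIRST[A]={a}
pass 2: (no change)
  FIRST[S]={a,c}  FIRST[A]={a}

FOLLOW iteration:
initialize: $ ∈ FOLLOW(S)
pass 1:
  S→A A: FOLLOW(A) ⊇ FIRST(A) = {a}; new: +{a}
  S→A A: FOLLOW(A) ⊇ FOLLOW(S) ⊇ {$}; new: +{$}
  FOLLOW[S]={$}  FOLLOW[A]={$,a}
pass 2: (no change)
  FOLLOW[S]={$}  FOLLOW[A]={$,a}

FOLLOW(A) = ["$", "a"]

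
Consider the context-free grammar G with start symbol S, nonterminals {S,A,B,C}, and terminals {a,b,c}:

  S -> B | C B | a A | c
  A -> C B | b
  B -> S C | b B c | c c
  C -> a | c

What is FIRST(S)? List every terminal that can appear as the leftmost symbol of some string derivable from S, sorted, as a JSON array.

FIRST iteration:
pass 1:
  A via A→b: +{b}
  B via B→b B c: +{b}
  B via B→c c: +{c}
  C via C→a: +{a}
  C via C→c: +{c}
  S via S→B: +{b,c}
  S via S→C B: +{a}
  S: {a,b,c}  A: {b}  B: {b,c}  C: {a,c}
pass 2:
  A via A→C B: +{a,c}
  B via B→S C: +{a}
  S: {a,b,c}  A: {a,b,c}  B: {a,b,c}  C: {a,c}
pass 3: — fixpoint
  S: {a,b,c}  A: {a,b,c}  B: {a,b,c}  C: {a,c}

FIRST(S) = ["a", "b", "c"]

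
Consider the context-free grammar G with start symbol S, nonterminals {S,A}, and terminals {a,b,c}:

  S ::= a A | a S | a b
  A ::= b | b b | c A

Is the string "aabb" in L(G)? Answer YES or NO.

CNF form of G:
  S -> T2 A | T2 S | T2 T0
  A -> T0 T0 | T1 A | b
  T0 -> b
  T1 -> c
  T2 -> a

CYK fill:
  T[0,0] 'a' = {T2}  orig:{}
  T[1,1] 'a' = {T2}  orig:{}
  T[2,2] 'b' = {A,T0}  orig:{A}
  T[3,3] 'b' = {A,T0}  orig:{A}
  T[0,1] 'aa' = ∅
  T[1,2] 'ab' = {S}
  T[2,3] 'bb' = {A}
  T[0,2] 'aab' = {S}
  T[1,3] 'abb' = {S}
  T[0,3] 'aabb' = {S}

S ∈ T[0,3] ⇒ YES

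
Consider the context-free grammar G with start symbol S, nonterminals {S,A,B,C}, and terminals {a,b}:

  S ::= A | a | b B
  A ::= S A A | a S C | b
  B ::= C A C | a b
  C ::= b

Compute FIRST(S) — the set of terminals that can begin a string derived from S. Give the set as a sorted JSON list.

Compute FIRST by fixpoint:
[1]
  A via A→a S C: +{a}
  A via A→b: +{b}
  B via B→a b: +{a}
  C via C→b: +{b}
  S via S→A: +{a,b}
  S: {a,b}  A: {a,b}  B: {a}  C: {b}
[2]
  B via B→C A C: +{b}
  S: {a,b}  A: {a,b}  B: {a,b}  C: {b}
[3] — fixpoint
  S: {a,b}  A: {a,b}  B: {a,b}  C: {b}

FIRST(S) = ["a", "b"]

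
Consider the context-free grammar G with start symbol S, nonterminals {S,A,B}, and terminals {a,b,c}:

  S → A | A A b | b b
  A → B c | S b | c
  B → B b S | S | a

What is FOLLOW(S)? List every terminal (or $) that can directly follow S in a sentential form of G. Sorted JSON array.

FIRST iteration:
[1]
  A via A→c: +{c}
  B via B→a: +{a}
  S via S→A: +{c}
  S via S→b b: +{b}
  FIRST[S]={b,c}  FIRST[A]={c}  FIRST[B]={a}
[2]
  A via A→B c: +{a}
  A via A→S b: +{b}
  B via B→S: +{b,c}
  S via S→A: +{a}
  FIRST[S]={a,b,c}  FIRST[A]={a,b,c}  FIRST[B]={a,b,c}
[3] (no change)
  FIRST[S]={a,b,c}  FIRST[A]={a,b,c}  FIRST[B]={a,b,c}

Compute FOLLOW by fixpoint:
seed FOLLOW(S) with $
round 1:
  A→B c: FOLLOW(B) ⊇ FIRST(c) = {c}; new: +{c}
  A→S b: FOLLOW(S) ⊇ FIRST(b) = {b}; new: +{b}
  B→B b S: FOLLOW(B) ⊇ FIRST(b) = {b}; new: +{b}
  B→B b S: FOLLOW(S) ⊇ FOLLOW(B) ⊇ {b,c}; new: +{c}
  S→A: FOLLOW(A) ⊇ FOLLOW(S) ⊇ {$,b,c}; new: +{$,b,c}
  S→A A b: FOLLOW(A) ⊇ FIRST(A) = {a,b,c}; new: +{a}
  FOLLOW(S)={$,b,c}  FOLLOW(A)={$,a,b,c}  FOLLOW(B)={b,c}
round 2: — fixpoint
  FOLLOW(S)={$,b,c}  FOLLOW(A)={$,a,b,c}  FOLLOW(B)={b,c}

FOLLOW(S) = ["$", "b", "c"]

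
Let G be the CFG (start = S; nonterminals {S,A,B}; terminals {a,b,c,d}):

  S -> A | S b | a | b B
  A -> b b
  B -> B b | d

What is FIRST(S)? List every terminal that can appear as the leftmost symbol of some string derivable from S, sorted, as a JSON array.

Compute FIRST by fixpoint:
iter 1:
  A via A→b b: +{b}
  B via B→d: +{d}
  S via S→A: +{b}
  S via S→a: +{a}
  FIRST(S)={a,b}  FIRST(A)={b}  FIRST(B)={d}
iter 2: (stable)
  FIRST(S)={a,b}  FIRST(A)={b}  FIRST(B)={d}

FIRST(S) = ["a", "b"]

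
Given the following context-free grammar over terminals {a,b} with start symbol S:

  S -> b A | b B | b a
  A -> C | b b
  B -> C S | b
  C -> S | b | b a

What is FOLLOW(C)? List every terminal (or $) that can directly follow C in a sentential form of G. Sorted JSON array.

FIRST iteration:
round 1:
  A via A→b b: +{b}
  B via B→b: +{b}
  C via C→b: +{b}
  S via S→b A: +{b}
  FIRST(S)={b}  FIRST(A)={b}  FIRST(B)={b}  FIRST(C)={b}
round 2: done
  FIRST(S)={b}  FIRST(A)={b}  FIRST(B)={b}  FIRST(C)={b}

FOLLOW sets:
seed FOLLOW(S) with $
round 1:
  B→C S: FOLLOW(C) ⊇ FIRST(S) = {b}; new: +{b}
  C→S: FOLLOW(S) ⊇ FOLLOW(C) ⊇ {b}; new: +{b}
  S→b A: FOLLOW(A) ⊇ FOLLOW(S) ⊇ {$,b}; new: +{$,b}
  S→b B: FOLLOW(B) ⊇ FOLLOW(S) ⊇ {$,b}; new: +{$,b}
  S: {$,b}  A: {$,b}  B: {$,b}  C: {b}
round 2:
  A→C: FOLLOW(C) ⊇ FOLLOW(A) ⊇ {$,b}; new: +{$}
  S: {$,b}  A: {$,b}  B: {$,b}  C: {$,b}
round 3: (stable)
  S: {$,b}  A: {$,b}  B: {$,b}  C: {$,b}

FOLLOW(C) = ["$", "b"]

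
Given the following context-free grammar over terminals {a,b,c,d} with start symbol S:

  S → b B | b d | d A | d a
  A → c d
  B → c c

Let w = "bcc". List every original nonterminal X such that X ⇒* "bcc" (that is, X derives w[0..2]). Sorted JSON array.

Convert to CNF:
  S -> T1 A | T1 T3 | T2 B | T2 T1
  A -> T0 T1
  B -> T0 T0
  T0 -> c
  T1 -> d
  T2 -> b
  T3 -> a

Fill CYK table bottom-up, restricted to cells inside w[0..2]:
  [0..0]={T2}  "b"  orig:{}
  [1..1]={T0}  "c"  orig:{}
  [2..2]={T0}  "c"  orig:{}
  [0..1]=∅  "bc"
  [1..2]={B}  "cc"
  [0..2]={S}  "bcc"

Original NTs in T[0,2] deriving "bcc": ["S"]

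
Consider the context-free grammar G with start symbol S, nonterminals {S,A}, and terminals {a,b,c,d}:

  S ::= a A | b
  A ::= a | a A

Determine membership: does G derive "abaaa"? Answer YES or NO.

Convert to CNF:
  S -> T0 A | b
  A -> T0 A | a
  T0 -> a

CYK table (by increasing span):
  T[0,0] 'a' = {A,T0}  orig:{A}
  T[1,1] 'b' = {S}
  T[2,2] 'a' = {A,T0}  orig:{A}
  T[3,3] 'a' = {A,T0}  orig:{A}
  T[4,4] 'a' = {A,T0}  orig:{A}
  T[0,1] 'ab' = ∅
  T[1,2] 'ba' = ∅
  T[2,3] 'aa' = {A,S}
  T[3,4] 'aa' = {A,S}
  T[0,2] 'aba' = ∅
  T[1,3] 'baa' = ∅
  T[2,4] 'aaa' = {A,S}
  T[0,3] 'abaa' = ∅
  T[1,4] 'baaa' = ∅
  T[0,4] 'abaaa' = ∅

S ∉ T[0,4] ⇒ NO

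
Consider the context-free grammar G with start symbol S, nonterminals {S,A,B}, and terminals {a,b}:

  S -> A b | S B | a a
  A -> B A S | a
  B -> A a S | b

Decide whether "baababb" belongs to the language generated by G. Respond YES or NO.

CNF form of G:
  S -> A T1 | S B | T0 T0
  A -> B X2 | a
  B -> A X3 | b
  T0 -> a
  T1 -> b
  X2 -> A S
  X3 -> T0 S

CYK fill:
  cell(0,0) b: {B,T1}  orig:{B}
  cell(1,1) a: {A,T0}  orig:{A}
  cell(2,2) a: {A,T0}  orig:{A}
  cell(3,3) b: {B,T1}  orig:{B}
  cell(4,4) a: {A,T0}  orig:{A}
  cell(5,5) b: {B,T1}  orig:{B}
  cell(6,6) b: {B,T1}  orig:{B}
  cell(0,1) ba: ∅
  cell(1,2) aa: {S}
  cell(2,3) ab: {S}
  cell(3,4) ba: ∅
  cell(4,5) ab: {S}
  cell(5,6) bb: ∅
  cell(0,2) baa: ∅
  cell(1,3) aab: {S,X2,X3}  orig:{S}
  cell(2,4) aba: ∅
  cell(3,5) bab: ∅
  cell(4,6) abb: {S}
  cell(0,3) baab: {A}
  cell(1,4) aaba: ∅
  cell(2,5) abab: ∅
  cell(3,6) babb: ∅
  cell(0,4) baaba: ∅
  cell(1,5) aabab: ∅
  cell(2,6) ababb: ∅
  cell(0,5) baabab: {X2}  orig:{}
  cell(1,6) aababb: ∅
  cell(0,6) baababb: {X2}  orig:{}

S ∉ T[0,6] ⇒ NO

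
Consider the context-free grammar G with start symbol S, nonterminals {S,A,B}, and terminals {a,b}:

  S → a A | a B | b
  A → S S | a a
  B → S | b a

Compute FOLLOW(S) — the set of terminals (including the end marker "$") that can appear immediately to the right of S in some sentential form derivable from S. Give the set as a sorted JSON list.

FIRST sets, iterate to fixpoint:
pass 1:
  A via A→a a: +{a}
  B via B→b a: +{b}
  S via S→a A: +{a}
  S via S→b: +{b}
  S: {a,b}  A: {a}  B: {b}
pass 2:
  A via A→S S: +{b}
  B via B→S: +{a}
  S: {a,b}  A: {a,b}  B: {a,b}
pass 3: (no change)
  S: {a,b}  A: {a,b}  B: {a,b}

FOLLOW sets:
FOLLOW(S) := {$}
iter 1:
  A→S S: FOLLOW(S) ⊇ FIRST(S) = {a,b}; new: +{a,b}
  S→a A: FOLLOW(A) ⊇ FOLLOW(S) ⊇ {$,a,b}; new: +{$,a,b}
  S→a B: FOLLOW(B) ⊇ FOLLOW(S) ⊇ {$,a,b}; new: +{$,a,b}
  FOLLOW[S]={$,a,b}  FOLLOW[A]={$,a,b}  FOLLOW[B]={$,a,b}
iter 2: (no change)
  FOLLOW[S]={$,a,b}  FOLLOW[A]={$,a,b}  FOLLOW[B]={$,a,b}

FOLLOW(S) = ["$", "a", "b"]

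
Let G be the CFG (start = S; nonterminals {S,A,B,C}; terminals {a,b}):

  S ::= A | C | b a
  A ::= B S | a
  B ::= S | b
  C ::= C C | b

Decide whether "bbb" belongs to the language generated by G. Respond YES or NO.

CNF form of G:
  S -> B S | C C | T0 T1 | a | b
  A -> B S | a
  B -> B S | C C | T0 T1 | a | b
  C -> C C | b
  T0 -> b
  T1 -> a

CYK table (by increasing span):
  T[0,0] 'b' = {B,C,S,T0}  orig:{B,C,S}
  T[1,1] 'b' = {B,C,S,T0}  orig:{B,C,S}
  T[2,2] 'b' = {B,C,S,T0}  orig:{B,C,S}
  T[0,1] 'bb' = {A,B,C,S}
  T[1,2] 'bb' = {A,B,C,S}
  T[0,2] 'bbb' = {A,B,C,S}

S ∈ T[0,2] ⇒ YES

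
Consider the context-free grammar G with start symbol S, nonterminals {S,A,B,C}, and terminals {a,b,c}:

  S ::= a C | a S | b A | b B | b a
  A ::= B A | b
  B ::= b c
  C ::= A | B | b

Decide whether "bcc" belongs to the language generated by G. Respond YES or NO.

Convert to CNF:
  S -> T0 A | T0 B | T0 T2 | T2 C | T2 S
  A -> B A | b
  B -> T0 T1
  C -> B A | T0 T1 | b
  T0 -> b
  T1 -> c
  T2 -> a

CYK fill:
  cell(0,0) b: {A,C,T0}  orig:{A,C}
  cell(1,1) c: {T1}  orig:{}
  cell(2,2) c: {T1}  orig:{}
  cell(0,1) bc: {B,C}
  cell(1,2) cc: ∅
  cell(0,2) bcc: ∅

S ∉ T[0,2] ⇒ NO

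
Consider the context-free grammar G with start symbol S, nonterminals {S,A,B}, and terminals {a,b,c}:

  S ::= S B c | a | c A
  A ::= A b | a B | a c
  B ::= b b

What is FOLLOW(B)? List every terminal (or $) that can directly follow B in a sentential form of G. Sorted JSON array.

FIRST sets, iterate to fixpoint:
[1]
  A via A→a B: +{a}
  B via B→b b: +{b}
  S via S→a: +{a}
  S via S→c A: +{c}
  S: {a,c}  A: {a}  B: {b}
[2] (stable)
  S: {a,c}  A: {a}  B: {b}

Compute FOLLOW by fixpoint:
initialize: $ ∈ FOLLOW(S)
iter 1:
  A→A b: FOLLOW(A) ⊇ FIRST(b) = {b}; new: +{b}
  A→a B: FOLLOW(B) ⊇ FOLLOW(A) ⊇ {b}; new: +{b}
  S→S B c: FOLLOW(S) ⊇ FIRST(B) = {b}; new: +{b}
  S→S B c: FOLLOW(B) ⊇ FIRST(c) = {c}; new: +{c}
  S→c A: FOLLOW(A) ⊇ FOLLOW(S) ⊇ {$,b}; new: +{$}
  FOLLOW(S)={$,b}  FOLLOW(A)={$,b}  FOLLOW(B)={b,c}
iter 2:
  A→a B: FOLLOW(B) ⊇ FOLLOW(A) ⊇ {$,b}; new: +{$}
  FOLLOW(S)={$,b}  FOLLOW(A)={$,b}  FOLLOW(B)={$,b,c}
iter 3: (no change)
  FOLLOW(S)={$,b}  FOLLOW(A)={$,b}  FOLLOW(B)={$,b,c}

FOLLOW(B) = ["$", "b", "c"]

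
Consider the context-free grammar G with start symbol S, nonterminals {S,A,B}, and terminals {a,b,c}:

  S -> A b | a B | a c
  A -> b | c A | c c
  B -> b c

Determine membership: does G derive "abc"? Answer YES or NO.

CNF form of G:
  S -> A T1 | T2 B | T2 T0
  A -> T0 A | T0 T0 | b
  B -> T1 T0
  T0 -> c
  T1 -> b
  T2 -> a

Fill CYK table bottom-up:
  [0..0]={T2}  "a"  orig:{}
  [1..1]={A,T1}  "b"  orig:{A}
  [2..2]={T0}  "c"  orig:{}
  [0..1]=∅  "ab"
  [1..2]={B}  "bc"
  [0..2]={S}  "abc"

S ∈ T[0,2] ⇒ YES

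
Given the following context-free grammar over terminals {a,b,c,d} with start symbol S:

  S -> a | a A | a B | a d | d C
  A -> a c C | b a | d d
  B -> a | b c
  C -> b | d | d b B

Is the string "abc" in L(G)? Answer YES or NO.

Convert to CNF:
  S -> T0 A | T0 B | T0 T3 | T3 C | a
  A -> T0 X4 | T2 T0 | T3 T3
  B -> T2 T1 | a
  C -> T3 X5 | b | d
  T0 -> a
  T1 -> c
  T2 -> b
  T3 -> d
  X4 -> T1 C
  X5 -> T2 B

CYK table (by increasing span):
  [0..0]={B,S,T0}  "a"  orig:{B,S}
  [1..1]={C,T2}  "b"  orig:{C}
  [2..2]={T1}  "c"  orig:{}
  [0..1]=∅  "ab"
  [1..2]={B}  "bc"
  [0..2]={S}  "abc"

S ∈ T[0,2] ⇒ YES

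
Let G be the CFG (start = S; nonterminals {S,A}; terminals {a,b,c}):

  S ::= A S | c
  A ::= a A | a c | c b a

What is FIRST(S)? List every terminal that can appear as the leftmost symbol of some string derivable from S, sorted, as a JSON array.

Compute FIRST by fixpoint:
iter 1:
  A via A→a A: +{a}
  A via A→c b a: +{c}
  S via S→A S: +{a,c}
  FIRST(S)={a,c}  FIRST(A)={a,c}
iter 2: (no change)
  FIRST(S)={a,c}  FIRST(A)={a,c}

FIRST(S) = ["a", "c"]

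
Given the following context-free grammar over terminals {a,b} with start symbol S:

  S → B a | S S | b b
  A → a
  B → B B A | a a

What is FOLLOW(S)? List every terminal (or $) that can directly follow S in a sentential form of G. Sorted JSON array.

Compute FIRST by fixpoint:
[1]
  A via A→a: +{a}
  B via B→a a: +{a}
  S via S→B a: +{a}
  S via S→b b: +{b}
  S: {a,b}  A: {a}  B: {a}
[2] (stable)
  S: {a,b}  A: {a}  B: {a}

Compute FOLLOW by fixpoint:
initialize: $ ∈ FOLLOW(S)
iter 1:
  B→B B A: FOLLOW(B) ⊇ FIRST(B) = {a}; new: +{a}
  B→B B A: FOLLOW(A) ⊇ FOLLOW(B) ⊇ {a}; new: +{a}
  S→S S: FOLLOW(S) ⊇ FIRST(S) = {a,b}; new: +{a,b}
  FOLLOW[S]={$,a,b}  FOLLOW[A]={a}  FOLLOW[B]={a}
iter 2: (stable)
  FOLLOW[S]={$,a,b}  FOLLOW[A]={a}  FOLLOW[B]={a}

FOLLOW(S) = ["$", "a", "b"]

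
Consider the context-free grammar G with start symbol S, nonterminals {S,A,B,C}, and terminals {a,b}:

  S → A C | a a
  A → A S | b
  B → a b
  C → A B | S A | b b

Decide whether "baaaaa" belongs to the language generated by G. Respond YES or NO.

CNF form of G:
  S -> A C | T0 T0
  A -> A S | b
  B -> T0 T1
  C -> A B | S A | T1 T1
  T0 -> a
  T1 -> b

Fill CYK table bottom-up:
  T[0,0] 'b' = {A,T1}  orig:{A}
  T[1,1] 'a' = {T0}  orig:{}
  T[2,2] 'a' = {T0}  orig:{}
  T[3,3] 'a' = {T0}  orig:{}
  T[4,4] 'a' = {T0}  orig:{}
  T[5,5] 'a' = {T0}  orig:{}
  T[0,1] 'ba' = ∅
  T[1,2] 'aa' = {S}
  T[2,3] 'aa' = {S}
  T[3,4] 'aa' = {S}
  T[4,5] 'aa' = {S}
  T[0,2] 'baa' = {A}
  T[1,3] 'aaa' = ∅
  T[2,4] 'aaa' = ∅
  T[3,5] 'aaa' = ∅
  T[0,3] 'baaa' = ∅
  T[1,4] 'aaaa' = ∅
  T[2,5] 'aaaa' = ∅
  T[0,4] 'baaaa' = {A}
  T[1,5] 'aaaaa' = ∅
  T[0,5] 'baaaaa' = ∅

S ∉ T[0,5] ⇒ NO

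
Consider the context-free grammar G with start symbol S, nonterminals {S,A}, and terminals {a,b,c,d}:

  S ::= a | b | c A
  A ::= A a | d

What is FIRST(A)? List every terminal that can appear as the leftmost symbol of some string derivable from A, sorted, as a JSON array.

Compute FIRST by fixpoint:
pass 1:
  A via A→d: +{d}
  S via S→a: +{a}
  S via S→b: +{b}
  S via S→c A: +{c}
  S: {a,b,c}  A: {d}
pass 2: — fixpoint
  S: {a,b,c}  A: {d}

FIRST(A) = ["d"]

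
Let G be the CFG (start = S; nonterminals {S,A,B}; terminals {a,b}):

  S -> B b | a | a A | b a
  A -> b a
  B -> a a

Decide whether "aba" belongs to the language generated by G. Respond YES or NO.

CNF form of G:
  S -> B T0 | T0 T1 | T1 A | a
  A -> T0 T1
  B -> T1 T1
  T0 -> b
  T1 -> a

CYK fill:
  [0..0]={S,T1}  "a"  orig:{S}
  [1..1]={T0}  "b"  orig:{}
  [2..2]={S,T1}  "a"  orig:{S}
  [0..1]=∅  "ab"
  [1..2]={A,S}  "ba"
  [0..2]={S}  "aba"

S ∈ T[0,2] ⇒ YES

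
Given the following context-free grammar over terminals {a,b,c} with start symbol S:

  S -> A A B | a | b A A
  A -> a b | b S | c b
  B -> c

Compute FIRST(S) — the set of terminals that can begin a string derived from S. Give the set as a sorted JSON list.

FIRST sets, iterate to fixpoint:
[1]
  A via A→a b: +{a}
  A via A→b S: +{b}
  A via A→c b: +{c}
  B via B→c: +{c}
  S via S→A A B: +{a,b,c}
  S: {a,b,c}  A: {a,b,c}  B: {c}
[2] done
  S: {a,b,c}  A: {a,b,c}  B: {c}

FIRST(S) = ["a", "b", "c"]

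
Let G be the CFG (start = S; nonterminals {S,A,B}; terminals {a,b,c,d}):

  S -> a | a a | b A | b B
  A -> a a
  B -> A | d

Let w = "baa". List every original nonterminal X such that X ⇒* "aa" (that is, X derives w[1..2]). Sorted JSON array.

CNF form of G:
  S -> T0 T0 | T1 A | T1 B | a
  A -> T0 T0
  B -> T0 T0 | d
  T0 -> a
  T1 -> b

CYK fill — only the sub-triangle for w[1..2]:
  [1..1]={S,T0}  "a"  orig:{S}
  [2..2]={S,T0}  "a"  orig:{S}
  [1..2]={A,B,S}  "aa"

Original NTs in T[1,2] deriving "aa": ["A", "B", "S"]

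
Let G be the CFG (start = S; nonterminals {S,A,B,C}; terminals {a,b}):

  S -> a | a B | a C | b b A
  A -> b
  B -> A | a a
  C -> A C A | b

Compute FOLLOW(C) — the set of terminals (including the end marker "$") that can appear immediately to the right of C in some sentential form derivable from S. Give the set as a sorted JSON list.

FIRST iteration:
round 1:
  A via A→b: +{b}
  B via B→A: +{b}
  B via B→a a: +{a}
  C via C→A C A: +{b}
  S via S→a: +{a}
  S via S→b b A: +{b}
  FIRST(S)={a,b}  FIRST(A)={b}  FIRST(B)={a,b}  FIRST(C)={b}
round 2: (no change)
  FIRST(S)={a,b}  FIRST(A)={b}  FIRST(B)={a,b}  FIRST(C)={b}

FOLLOW iteration:
FOLLOW(S) := {$}
pass 1:
  C→A C A: FOLLOW(A) ⊇ FIRST(C) = {b}; new: +{b}
  C→A C A: FOLLOW(C) ⊇ FIRST(A) = {b}; new: +{b}
  S→a B: FOLLOW(B) ⊇ FOLLOW(S) ⊇ {$}; new: +{$}
  S→a C: FOLLOW(C) ⊇ FOLLOW(S) ⊇ {$}; new: +{$}
  S→b b A: FOLLOW(A) ⊇ FOLLOW(S) ⊇ {$}; new: +{$}
  FOLLOW[S]={$}  FOLLOW[A]={$,b}  FOLLOW[B]={$}  FOLLOW[C]={$,b}
pass 2: (no change)
  FOLLOW[S]={$}  FOLLOW[A]={$,b}  FOLLOW[B]={$}  FOLLOW[C]={$,b}

FOLLOW(C) = ["$", "b"]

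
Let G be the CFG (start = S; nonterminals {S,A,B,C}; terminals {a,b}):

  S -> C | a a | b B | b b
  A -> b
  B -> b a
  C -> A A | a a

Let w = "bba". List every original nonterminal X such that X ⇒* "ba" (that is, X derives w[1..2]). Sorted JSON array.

CNF form of G:
  S -> A A | T0 B | T0 T0 | T1 T1
  A -> b
  B -> T0 T1
  C -> A A | T1 T1
  T0 -> b
  T1 -> a

Fill CYK table bottom-up, restricted to cells inside w[1..2]:
  cell(1,1) b: {A,T0}  orig:{A}
  cell(2,2) a: {T1}  orig:{}
  cell(1,2) ba: {B}

Original NTs in T[1,2] deriving "ba": ["B"]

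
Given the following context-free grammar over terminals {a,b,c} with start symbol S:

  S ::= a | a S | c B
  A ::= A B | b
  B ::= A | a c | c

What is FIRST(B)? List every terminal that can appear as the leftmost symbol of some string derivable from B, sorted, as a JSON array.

FIRST sets, iterate to fixpoint:
iter 1:
  A via A→b: +{b}
  B via B→A: +{b}
  B via B→a c: +{a}
  B via B→c: +{c}
  S via S→a: +{a}
  S via S→c B: +{c}
  FIRST(S)={a,c}  FIRST(A)={b}  FIRST(B)={a,b,c}
iter 2: — fixpoint
  FIRST(S)={a,c}  FIRST(A)={b}  FIRST(B)={a,b,c}

FIRST(B) = ["a", "b", "c"]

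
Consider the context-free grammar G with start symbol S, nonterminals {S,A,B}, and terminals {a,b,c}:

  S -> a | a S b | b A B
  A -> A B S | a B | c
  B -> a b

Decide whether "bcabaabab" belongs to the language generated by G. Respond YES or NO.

Convert to CNF:
  S -> T0 X3 | T1 X4 | a
  A -> A X2 | T0 B | c
  B -> T0 T1
  T0 -> a
  T1 -> b
  X2 -> B S
  X3 -> S T1
  X4 -> A B

Fill CYK table bottom-up:
  [0..0]={T1}  "b"  orig:{}
  [1..1]={A}  "c"
  [2..2]={S,T0}  "a"  orig:{S}
  [3..3]={T1}  "b"  orig:{}
  [4..4]={S,T0}  "a"  orig:{S}
  [5..5]={S,T0}  "a"  orig:{S}
  [6..6]={T1}  "b"  orig:{}
  [7..7]={S,T0}  "a"  orig:{S}
  [8..8]={T1}  "b"  orig:{}
  [0..1]=∅  "bc"
  [1..2]=∅  "ca"
  [2..3]={B,X3}  "ab"  orig:{B}
  [3..4]=∅  "ba"
  [4..5]=∅  "aa"
  [5..6]={B,X3}  "ab"  orig:{B}
  [6..7]=∅  "ba"
  [7..8]={B,X3}  "ab"  orig:{B}
  [0..2]=∅  "bca"
  [1..3]={X4}  "cab"  orig:{}
  [2..4]={X2}  "aba"  orig:{}
  [3..5]=∅  "baa"
  [4..6]={A,S}  "aab"
  [5..7]={X2}  "aba"  orig:{}
  [6..8]=∅  "bab"
  [0..3]={S}  "bcab"
  [1..4]={A}  "caba"
  [2..5]=∅  "abaa"
  [3..6]=∅  "baab"
  [4..7]=∅  "aaba"
  [5..8]=∅  "abab"
  [0..4]=∅  "bcaba"
  [1..5]=∅  "cabaa"
  [2..6]={X2}  "abaab"  orig:{}
  [3..7]=∅  "baaba"
  [4..8]={X4}  "aabab"  orig:{}
  [0..5]=∅  "bcabaa"
  [1..6]={A,X4}  "cabaab"  orig:{A}
  [2..7]=∅  "abaaba"
  [3..8]={S}  "baabab"
  [0..6]={S}  "bcabaab"
  [1..7]={A}  "cabaaba"
  [2..8]=∅  "abaabab"
  [0..7]=∅  "bcabaaba"
  [1..8]={X4}  "cabaabab"  orig:{}
  [0..8]={S}  "bcabaabab"

S ∈ T[0,8] ⇒ YES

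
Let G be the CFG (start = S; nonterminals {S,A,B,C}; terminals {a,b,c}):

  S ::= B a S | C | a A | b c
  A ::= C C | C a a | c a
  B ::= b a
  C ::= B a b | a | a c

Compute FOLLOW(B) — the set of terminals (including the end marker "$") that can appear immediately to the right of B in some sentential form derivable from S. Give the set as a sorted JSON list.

FIRST iteration:
round 1:
  A via A→c a: +{c}
  B via B→b a: +{b}
  C via C→B a b: +{b}
  C via C→a: +{a}
  S via S→B a S: +{b}
  S via S→C: +{a}
  FIRST(S)={a,b}  FIRST(A)={c}  FIRST(B)={b}  FIRST(C)={a,b}
round 2:
  A via A→C C: +{a,b}
  FIRST(S)={a,b}  FIRST(A)={a,b,c}  FIRST(B)={b}  FIRST(C)={a,b}
round 3: (no change)
  FIRST(S)={a,b}  FIRST(A)={a,b,c}  FIRST(B)={b}  FIRST(C)={a,b}

Compute FOLLOW by fixpoint:
initialize: $ ∈ FOLLOW(S)
pass 1:
  A→C C: FOLLOW(C) ⊇ FIRST(C) = {a,b}; new: +{a,b}
  C→B a b: FOLLOW(B) ⊇ FIRST(a) = {a}; new: +{a}
  S→C: FOLLOW(C) ⊇ FOLLOW(S) ⊇ {$}; new: +{$}
  S→a A: FOLLOW(A) ⊇ FOLLOW(S) ⊇ {$}; new: +{$}
  S: {$}  A: {$}  B: {a}  C: {$,a,b}
pass 2: done
  S: {$}  A: {$}  B: {a}  C: {$,a,b}

FOLLOW(B) = ["a"]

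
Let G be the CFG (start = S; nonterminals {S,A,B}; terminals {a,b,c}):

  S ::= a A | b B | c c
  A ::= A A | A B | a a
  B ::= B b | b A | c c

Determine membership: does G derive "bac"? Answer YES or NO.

CNF form of G:
  S -> T0 A | T1 B | T2 T2
  A -> A A | A B | T0 T0
  B -> B T1 | T1 A | T2 T2
  T0 -> a
  T1 -> b
  T2 -> c

CYK fill:
  cell(0,0) b: {T1}  orig:{}
  cell(1,1) a: {T0}  orig:{}
  cell(2,2) c: {T2}  orig:{}
  cell(0,1) ba: ∅
  cell(1,2) ac: ∅
  cell(0,2) bac: ∅

S ∉ T[0,2] ⇒ NO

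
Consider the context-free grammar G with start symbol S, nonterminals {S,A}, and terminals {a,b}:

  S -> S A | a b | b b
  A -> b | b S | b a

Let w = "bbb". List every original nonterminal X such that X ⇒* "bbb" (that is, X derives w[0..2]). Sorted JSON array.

Convert to CNF:
  S -> S A | T0 T0 | T1 T0
  A -> T0 S | T0 T1 | b
  T0 -> b
  T1 -> a

Fill CYK table bottom-up — only the sub-triangle for w[0..2]:
  T[0,0] 'b' = {A,T0}  orig:{A}
  T[1,1] 'b' = {A,T0}  orig:{A}
  T[2,2] 'b' = {A,T0}  orig:{A}
  T[0,1] 'bb' = {S}
  T[1,2] 'bb' = {S}
  T[0,2] 'bbb' = {A,S}

Original NTs in T[0,2] deriving "bbb": ["A", "S"]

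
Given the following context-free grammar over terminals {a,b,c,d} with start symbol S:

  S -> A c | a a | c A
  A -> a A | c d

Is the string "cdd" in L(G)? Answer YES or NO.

CNF form of G:
  S -> A T1 | T0 T0 | T1 A
  A -> T0 A | T1 T2
  T0 -> a
  T1 -> c
  T2 -> d

CYK fill:
  T[0,0] 'c' = {T1}  orig:{}
  T[1,1] 'd' = {T2}  orig:{}
  T[2,2] 'd' = {T2}  orig:{}
  T[0,1] 'cd' = {A}
  T[1,2] 'dd' = ∅
  T[0,2] 'cdd' = ∅

S ∉ T[0,2] ⇒ NO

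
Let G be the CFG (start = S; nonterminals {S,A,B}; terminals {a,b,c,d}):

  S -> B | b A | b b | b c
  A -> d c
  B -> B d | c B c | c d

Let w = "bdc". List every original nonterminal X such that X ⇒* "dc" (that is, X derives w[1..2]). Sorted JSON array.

Convert to CNF:
  S -> B T0 | T1 T0 | T1 X4 | T2 A | T2 T1 | T2 T2
  A -> T0 T1
  B -> B T0 | T1 T0 | T1 X3
  T0 -> d
  T1 -> c
  T2 -> b
  X3 -> B T1
  X4 -> B T1

CYK fill (cells [i..j] with 1 ≤ i ≤ j ≤ 2 only):
  T[1,1] 'd' = {T0}  orig:{}
  T[2,2] 'c' = {T1}  orig:{}
  T[1,2] 'dc' = {A}

Original NTs in T[1,2] deriving "dc": ["A"]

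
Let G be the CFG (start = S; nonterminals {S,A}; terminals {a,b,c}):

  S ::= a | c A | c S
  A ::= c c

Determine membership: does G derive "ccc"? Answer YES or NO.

Convert to CNF:
  S -> T0 A | T0 S | a
  A -> T0 T0
  T0 -> c

CYK table (by increasing span):
  T[0,0] 'c' = {T0}  orig:{}
  T[1,1] 'c' = {T0}  orig:{}
  T[2,2] 'c' = {T0}  orig:{}
  T[0,1] 'cc' = {A}
  T[1,2] 'cc' = {A}
  T[0,2] 'ccc' = {S}

S ∈ T[0,2] ⇒ YES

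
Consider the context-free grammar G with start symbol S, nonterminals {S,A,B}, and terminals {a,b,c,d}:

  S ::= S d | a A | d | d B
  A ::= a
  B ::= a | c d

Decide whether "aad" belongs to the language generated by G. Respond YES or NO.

Convert to CNF:
  S -> S T1 | T1 B | T2 A | d
  A -> a
  B -> T0 T1 | a
  T0 -> c
  T1 -> d
  T2 -> a

CYK fill:
  T[0,0] 'a' = {A,B,T2}  orig:{A,B}
  T[1,1] 'a' = {A,B,T2}  orig:{A,B}
  T[2,2] 'd' = {S,T1}  orig:{S}
  T[0,1] 'aa' = {S}
  T[1,2] 'ad' = ∅
  T[0,2] 'aad' = {S}

S ∈ T[0,2] ⇒ YES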